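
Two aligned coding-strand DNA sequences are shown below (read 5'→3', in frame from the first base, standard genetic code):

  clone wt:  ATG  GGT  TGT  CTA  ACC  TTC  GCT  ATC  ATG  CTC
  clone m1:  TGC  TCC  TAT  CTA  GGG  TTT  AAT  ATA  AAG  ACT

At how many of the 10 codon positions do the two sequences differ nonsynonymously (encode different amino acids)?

7

Codon 1: ATG Met / TGC Cys — nonsynonymous.
Codon 2: GGT Gly / TCC Ser — nonsynonymous.
Codon 3: TGT Cys / TAT Tyr — nonsynonymous.
Codon 4: CTA Leu / CTA Leu — identical.
Codon 5: ACC Thr / GGG Gly — nonsynonymous.
Codon 6: TTC Phe / TTT Phe — synonymous.
Codon 7: GCT Ala / AAT Asn — nonsynonymous.
Codon 8: ATC Ile / ATA Ile — synonymous.
Codon 9: ATG Met / AAG Lys — nonsynonymous.
Codon 10: CTC Leu / ACT Thr — nonsynonymous.
Nonsynonymous differences: 7.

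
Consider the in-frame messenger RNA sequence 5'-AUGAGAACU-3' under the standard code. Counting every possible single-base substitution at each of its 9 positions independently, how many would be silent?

Codon 1 (AUG, Met): 0 synonymous substitutions.
Codon 2 (AGA, Arg): 2 synonymous substitutions.
Codon 3 (ACU, Thr): 3 synonymous substitutions.
Total: 0 + 2 + 3 = 5.

5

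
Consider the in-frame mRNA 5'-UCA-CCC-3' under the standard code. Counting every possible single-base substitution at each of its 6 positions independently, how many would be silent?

6

Codon 1 (UCA, Ser): 3 synonymous substitutions.
Codon 2 (CCC, Pro): 3 synonymous substitutions.
Total: 3 + 3 = 6.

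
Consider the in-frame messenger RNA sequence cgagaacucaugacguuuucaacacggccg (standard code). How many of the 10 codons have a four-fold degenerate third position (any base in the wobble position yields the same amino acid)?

Codon 1 CGA (Arg): third position 4-fold.
Codon 2 GAA (Glu): third position 2-fold.
Codon 3 CUC (Leu): third position 4-fold.
Codon 4 AUG (Met): third position 1-fold.
Codon 5 ACG (Thr): third position 4-fold.
Codon 6 UUU (Phe): third position 2-fold.
Codon 7 UCA (Ser): third position 4-fold.
Codon 8 ACA (Thr): third position 4-fold.
Codon 9 CGG (Arg): third position 4-fold.
Codon 10 CCG (Pro): third position 4-fold.
Four-fold degenerate third positions: 7.

7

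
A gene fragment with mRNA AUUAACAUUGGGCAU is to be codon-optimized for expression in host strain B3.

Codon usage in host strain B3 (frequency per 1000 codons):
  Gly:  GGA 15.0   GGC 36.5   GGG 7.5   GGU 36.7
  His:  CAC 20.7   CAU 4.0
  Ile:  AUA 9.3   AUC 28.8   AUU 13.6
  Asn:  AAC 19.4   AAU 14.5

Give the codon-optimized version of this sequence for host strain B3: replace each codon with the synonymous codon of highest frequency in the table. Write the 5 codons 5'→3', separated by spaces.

AUC AAC AUC GGU CAC

Codon 1 (Ile): best is AUC at 28.8.
Codon 2 (Asn): best is AAC at 19.4.
Codon 3 (Ile): best is AUC at 28.8.
Codon 4 (Gly): best is GGU at 36.7.
Codon 5 (His): best is CAC at 20.7.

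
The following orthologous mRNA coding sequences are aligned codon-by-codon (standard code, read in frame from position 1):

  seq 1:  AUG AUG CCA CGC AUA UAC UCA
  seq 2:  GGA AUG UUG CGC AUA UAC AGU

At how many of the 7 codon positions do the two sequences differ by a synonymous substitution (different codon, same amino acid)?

Codon 1: AUG Met / GGA Gly — nonsynonymous.
Codon 2: AUG Met / AUG Met — identical.
Codon 3: CCA Pro / UUG Leu — nonsynonymous.
Codon 4: CGC Arg / CGC Arg — identical.
Codon 5: AUA Ile / AUA Ile — identical.
Codon 6: UAC Tyr / UAC Tyr — identical.
Codon 7: UCA Ser / AGU Ser — synonymous.
Synonymous differences: 1.

1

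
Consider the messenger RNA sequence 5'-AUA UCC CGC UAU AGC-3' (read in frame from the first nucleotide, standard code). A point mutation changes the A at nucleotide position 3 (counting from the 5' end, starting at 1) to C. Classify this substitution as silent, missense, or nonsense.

silent

Position 3 falls in codon 1: AUA → Ile.
After the substitution the codon is AUC → Ile.
Both encode Ile, so the change is synonymous.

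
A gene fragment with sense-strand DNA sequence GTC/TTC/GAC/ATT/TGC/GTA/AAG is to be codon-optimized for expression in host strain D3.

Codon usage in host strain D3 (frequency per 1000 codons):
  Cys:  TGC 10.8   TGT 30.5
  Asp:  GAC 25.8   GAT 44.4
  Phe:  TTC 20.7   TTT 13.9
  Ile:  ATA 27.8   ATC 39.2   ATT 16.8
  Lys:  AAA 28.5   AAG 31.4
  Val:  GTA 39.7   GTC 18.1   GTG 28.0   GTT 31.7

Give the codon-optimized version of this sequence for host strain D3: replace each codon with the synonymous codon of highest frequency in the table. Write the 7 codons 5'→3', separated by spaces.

GTA TTC GAT ATC TGT GTA AAG

Codon 1 (Val): best is GTA at 39.7.
Codon 2 (Phe): best is TTC at 20.7.
Codon 3 (Asp): best is GAT at 44.4.
Codon 4 (Ile): best is ATC at 39.2.
Codon 5 (Cys): best is TGT at 30.5.
Codon 6 (Val): best is GTA at 39.7.
Codon 7 (Lys): best is AAG at 31.4.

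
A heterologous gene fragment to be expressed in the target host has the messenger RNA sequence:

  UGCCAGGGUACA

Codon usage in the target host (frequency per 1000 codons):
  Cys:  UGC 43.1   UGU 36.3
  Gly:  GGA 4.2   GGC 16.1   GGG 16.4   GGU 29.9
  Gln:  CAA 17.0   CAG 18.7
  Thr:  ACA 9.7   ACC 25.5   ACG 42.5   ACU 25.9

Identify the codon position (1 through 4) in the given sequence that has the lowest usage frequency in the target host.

4

Codon 1 UGC (Cys): 43.1 per 1000.
Codon 2 CAG (Gln): 18.7 per 1000.
Codon 3 GGU (Gly): 29.9 per 1000.
Codon 4 ACA (Thr): 9.7 per 1000.
Lowest frequency is 9.7 at codon 4.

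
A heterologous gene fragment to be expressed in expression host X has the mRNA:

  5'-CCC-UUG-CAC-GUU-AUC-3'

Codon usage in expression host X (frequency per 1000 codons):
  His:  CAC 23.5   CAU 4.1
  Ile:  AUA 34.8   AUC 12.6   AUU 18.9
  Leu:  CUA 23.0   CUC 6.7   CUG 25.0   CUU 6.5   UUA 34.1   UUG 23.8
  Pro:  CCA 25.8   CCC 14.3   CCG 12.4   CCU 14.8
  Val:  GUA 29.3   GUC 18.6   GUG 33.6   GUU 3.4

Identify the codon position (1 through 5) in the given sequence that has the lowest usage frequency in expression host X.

4

Codon 1 CCC (Pro): 14.3 per 1000.
Codon 2 UUG (Leu): 23.8 per 1000.
Codon 3 CAC (His): 23.5 per 1000.
Codon 4 GUU (Val): 3.4 per 1000.
Codon 5 AUC (Ile): 12.6 per 1000.
Lowest frequency is 3.4 at codon 4.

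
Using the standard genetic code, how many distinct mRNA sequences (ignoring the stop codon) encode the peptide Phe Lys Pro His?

32

Phe: 2 codons.
Lys: 2 codons.
Pro: 4 codons.
His: 2 codons.
2 × 2 × 4 × 2 = 32.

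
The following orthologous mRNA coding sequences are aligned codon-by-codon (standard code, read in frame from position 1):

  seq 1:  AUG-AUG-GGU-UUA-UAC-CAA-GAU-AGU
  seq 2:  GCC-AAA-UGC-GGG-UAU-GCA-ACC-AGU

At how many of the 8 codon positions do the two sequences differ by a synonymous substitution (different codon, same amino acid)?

1

Codon 1: AUG Met / GCC Ala — nonsynonymous.
Codon 2: AUG Met / AAA Lys — nonsynonymous.
Codon 3: GGU Gly / UGC Cys — nonsynonymous.
Codon 4: UUA Leu / GGG Gly — nonsynonymous.
Codon 5: UAC Tyr / UAU Tyr — synonymous.
Codon 6: CAA Gln / GCA Ala — nonsynonymous.
Codon 7: GAU Asp / ACC Thr — nonsynonymous.
Codon 8: AGU Ser / AGU Ser — identical.
Synonymous differences: 1.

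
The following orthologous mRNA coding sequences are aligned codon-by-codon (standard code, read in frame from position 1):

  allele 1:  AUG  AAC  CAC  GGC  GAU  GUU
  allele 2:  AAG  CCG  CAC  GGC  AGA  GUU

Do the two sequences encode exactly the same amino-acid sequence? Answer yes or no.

Codon 1: AUG Met / AAG Lys — nonsynonymous.
Codon 2: AAC Asn / CCG Pro — nonsynonymous.
Codon 3: CAC His / CAC His — identical.
Codon 4: GGC Gly / GGC Gly — identical.
Codon 5: GAU Asp / AGA Arg — nonsynonymous.
Codon 6: GUU Val / GUU Val — identical.
Nonsynonymous differences: 3 → different protein.

no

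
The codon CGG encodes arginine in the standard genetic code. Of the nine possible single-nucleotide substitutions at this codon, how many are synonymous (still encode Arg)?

4

Position 1: AGG → 1 synonymous.
Position 2: none → 0 synonymous.
Position 3: CGT, CGC, CGA → 3 synonymous.
Total: 1 + 0 + 3 = 4.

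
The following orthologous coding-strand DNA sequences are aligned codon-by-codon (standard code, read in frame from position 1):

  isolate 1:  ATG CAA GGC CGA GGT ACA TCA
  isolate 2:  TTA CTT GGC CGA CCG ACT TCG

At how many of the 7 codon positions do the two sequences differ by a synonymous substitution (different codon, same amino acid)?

Codon 1: ATG Met / TTA Leu — nonsynonymous.
Codon 2: CAA Gln / CTT Leu — nonsynonymous.
Codon 3: GGC Gly / GGC Gly — identical.
Codon 4: CGA Arg / CGA Arg — identical.
Codon 5: GGT Gly / CCG Pro — nonsynonymous.
Codon 6: ACA Thr / ACT Thr — synonymous.
Codon 7: TCA Ser / TCG Ser — synonymous.
Synonymous differences: 2.

2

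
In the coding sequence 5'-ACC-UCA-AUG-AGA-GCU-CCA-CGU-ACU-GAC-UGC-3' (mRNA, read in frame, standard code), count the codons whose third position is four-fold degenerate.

6

Codon 1 ACC (Thr): third position 4-fold.
Codon 2 UCA (Ser): third position 4-fold.
Codon 3 AUG (Met): third position 1-fold.
Codon 4 AGA (Arg): third position 2-fold.
Codon 5 GCU (Ala): third position 4-fold.
Codon 6 CCA (Pro): third position 4-fold.
Codon 7 CGU (Arg): third position 4-fold.
Codon 8 ACU (Thr): third position 4-fold.
Codon 9 GAC (Asp): third position 2-fold.
Codon 10 UGC (Cys): third position 2-fold.
Four-fold degenerate third positions: 6.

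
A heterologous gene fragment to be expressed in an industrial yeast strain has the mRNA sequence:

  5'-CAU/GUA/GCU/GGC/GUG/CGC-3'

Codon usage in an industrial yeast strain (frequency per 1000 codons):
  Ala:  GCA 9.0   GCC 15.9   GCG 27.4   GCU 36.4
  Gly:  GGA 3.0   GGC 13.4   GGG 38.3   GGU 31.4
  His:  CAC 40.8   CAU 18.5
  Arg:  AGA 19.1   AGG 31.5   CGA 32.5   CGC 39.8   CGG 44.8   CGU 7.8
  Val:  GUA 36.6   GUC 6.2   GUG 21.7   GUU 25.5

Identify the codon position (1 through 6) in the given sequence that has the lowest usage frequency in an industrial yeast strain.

Codon 1 CAU (His): 18.5 per 1000.
Codon 2 GUA (Val): 36.6 per 1000.
Codon 3 GCU (Ala): 36.4 per 1000.
Codon 4 GGC (Gly): 13.4 per 1000.
Codon 5 GUG (Val): 21.7 per 1000.
Codon 6 CGC (Arg): 39.8 per 1000.
Lowest frequency is 13.4 at codon 4.

4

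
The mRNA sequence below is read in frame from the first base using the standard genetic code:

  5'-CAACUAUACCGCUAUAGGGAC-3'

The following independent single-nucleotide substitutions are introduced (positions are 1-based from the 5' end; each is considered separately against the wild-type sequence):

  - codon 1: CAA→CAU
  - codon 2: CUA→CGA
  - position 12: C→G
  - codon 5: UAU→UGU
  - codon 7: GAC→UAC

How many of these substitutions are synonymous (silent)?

1

Codon 1: CAA (Gln) → CAU (His) — missense.
Codon 2: CUA (Leu) → CGA (Arg) — missense.
Codon 4: CGC (Arg) → CGG (Arg) — synonymous.
Codon 5: UAU (Tyr) → UGU (Cys) — missense.
Codon 7: GAC (Asp) → UAC (Tyr) — missense.
Synonymous: 1 of 5.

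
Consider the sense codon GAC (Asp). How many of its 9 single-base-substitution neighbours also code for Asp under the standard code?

Position 1: none → 0 synonymous.
Position 2: none → 0 synonymous.
Position 3: GAU → 1 synonymous.
Total: 0 + 0 + 1 = 1.

1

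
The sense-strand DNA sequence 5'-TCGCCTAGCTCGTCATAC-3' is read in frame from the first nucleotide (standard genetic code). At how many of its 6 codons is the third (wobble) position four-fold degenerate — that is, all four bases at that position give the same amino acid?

4

Codon 1 TCG (Ser): third position 4-fold.
Codon 2 CCT (Pro): third position 4-fold.
Codon 3 AGC (Ser): third position 2-fold.
Codon 4 TCG (Ser): third position 4-fold.
Codon 5 TCA (Ser): third position 4-fold.
Codon 6 TAC (Tyr): third position 2-fold.
Four-fold degenerate third positions: 4.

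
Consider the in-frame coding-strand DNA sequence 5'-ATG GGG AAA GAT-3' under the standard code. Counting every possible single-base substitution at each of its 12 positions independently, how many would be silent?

5

Codon 1 (ATG, Met): 0 synonymous substitutions.
Codon 2 (GGG, Gly): 3 synonymous substitutions.
Codon 3 (AAA, Lys): 1 synonymous substitution.
Codon 4 (GAT, Asp): 1 synonymous substitution.
Total: 0 + 3 + 1 + 1 = 5.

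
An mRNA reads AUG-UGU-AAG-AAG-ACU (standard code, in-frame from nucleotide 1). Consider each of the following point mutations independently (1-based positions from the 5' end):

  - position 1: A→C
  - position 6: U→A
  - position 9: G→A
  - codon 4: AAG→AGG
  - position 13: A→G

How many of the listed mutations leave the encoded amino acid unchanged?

1

Codon 1: AUG (Met) → CUG (Leu) — missense.
Codon 2: UGU (Cys) → UGA (Stop) — nonsense.
Codon 3: AAG (Lys) → AAA (Lys) — synonymous.
Codon 4: AAG (Lys) → AGG (Arg) — missense.
Codon 5: ACU (Thr) → GCU (Ala) — missense.
Synonymous: 1 of 5.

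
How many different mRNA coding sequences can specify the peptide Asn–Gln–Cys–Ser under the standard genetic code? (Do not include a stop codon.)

48

Asn: 2 codons.
Gln: 2 codons.
Cys: 2 codons.
Ser: 6 codons.
2 × 2 × 2 × 6 = 48.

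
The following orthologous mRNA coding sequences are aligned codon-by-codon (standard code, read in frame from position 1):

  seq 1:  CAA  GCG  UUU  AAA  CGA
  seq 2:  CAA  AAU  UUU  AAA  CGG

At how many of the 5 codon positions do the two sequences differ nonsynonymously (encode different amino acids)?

1

Codon 1: CAA Gln / CAA Gln — identical.
Codon 2: GCG Ala / AAU Asn — nonsynonymous.
Codon 3: UUU Phe / UUU Phe — identical.
Codon 4: AAA Lys / AAA Lys — identical.
Codon 5: CGA Arg / CGG Arg — synonymous.
Nonsynonymous differences: 1.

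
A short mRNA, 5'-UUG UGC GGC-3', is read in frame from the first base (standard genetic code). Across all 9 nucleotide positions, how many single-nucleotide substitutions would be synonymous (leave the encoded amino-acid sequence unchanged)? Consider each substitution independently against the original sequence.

6

Codon 1 (UUG, Leu): 2 synonymous substitutions.
Codon 2 (UGC, Cys): 1 synonymous substitution.
Codon 3 (GGC, Gly): 3 synonymous substitutions.
Total: 2 + 1 + 3 = 6.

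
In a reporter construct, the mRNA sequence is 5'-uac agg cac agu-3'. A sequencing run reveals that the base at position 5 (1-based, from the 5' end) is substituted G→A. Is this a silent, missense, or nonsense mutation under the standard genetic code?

missense

Position 5 falls in codon 2: AGG → Arg.
After the substitution the codon is AAG → Lys.
Arg ≠ Lys, so this is a missense mutation.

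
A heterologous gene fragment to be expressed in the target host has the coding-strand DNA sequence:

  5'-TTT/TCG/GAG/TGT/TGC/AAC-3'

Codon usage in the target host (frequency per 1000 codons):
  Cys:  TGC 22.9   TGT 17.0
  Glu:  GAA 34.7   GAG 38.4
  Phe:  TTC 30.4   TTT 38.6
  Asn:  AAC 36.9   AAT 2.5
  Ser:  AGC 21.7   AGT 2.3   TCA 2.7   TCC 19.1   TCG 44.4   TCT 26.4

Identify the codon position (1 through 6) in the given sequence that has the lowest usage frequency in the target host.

4

Codon 1 TTT (Phe): 38.6 per 1000.
Codon 2 TCG (Ser): 44.4 per 1000.
Codon 3 GAG (Glu): 38.4 per 1000.
Codon 4 TGT (Cys): 17.0 per 1000.
Codon 5 TGC (Cys): 22.9 per 1000.
Codon 6 AAC (Asn): 36.9 per 1000.
Lowest frequency is 17.0 at codon 4.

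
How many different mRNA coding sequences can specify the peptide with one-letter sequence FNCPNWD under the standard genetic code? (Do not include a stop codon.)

128

Phe: 2 codons.
Asn: 2 codons.
Cys: 2 codons.
Pro: 4 codons.
Asn: 2 codons.
Trp: 1 codon.
Asp: 2 codons.
2 × 2 × 2 × 4 × 2 × 1 × 2 = 128.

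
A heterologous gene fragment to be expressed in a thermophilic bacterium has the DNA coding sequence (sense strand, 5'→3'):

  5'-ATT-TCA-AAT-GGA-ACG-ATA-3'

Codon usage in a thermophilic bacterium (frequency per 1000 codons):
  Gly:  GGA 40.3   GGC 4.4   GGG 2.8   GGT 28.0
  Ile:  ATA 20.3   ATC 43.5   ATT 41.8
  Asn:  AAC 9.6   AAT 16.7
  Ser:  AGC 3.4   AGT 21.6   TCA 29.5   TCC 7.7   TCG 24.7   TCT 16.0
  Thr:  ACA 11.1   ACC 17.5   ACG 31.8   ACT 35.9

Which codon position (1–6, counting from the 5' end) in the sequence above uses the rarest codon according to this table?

3

Codon 1 ATT (Ile): 41.8 per 1000.
Codon 2 TCA (Ser): 29.5 per 1000.
Codon 3 AAT (Asn): 16.7 per 1000.
Codon 4 GGA (Gly): 40.3 per 1000.
Codon 5 ACG (Thr): 31.8 per 1000.
Codon 6 ATA (Ile): 20.3 per 1000.
Lowest frequency is 16.7 at codon 3.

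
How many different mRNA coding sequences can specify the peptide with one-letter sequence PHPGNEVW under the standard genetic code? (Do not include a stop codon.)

2048

Pro: 4 codons.
His: 2 codons.
Pro: 4 codons.
Gly: 4 codons.
Asn: 2 codons.
Glu: 2 codons.
Val: 4 codons.
Trp: 1 codon.
4 × 2 × 4 × 4 × 2 × 2 × 4 × 1 = 2048.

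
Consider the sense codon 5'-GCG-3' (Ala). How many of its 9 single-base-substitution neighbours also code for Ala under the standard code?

3

Position 1: none → 0 synonymous.
Position 2: none → 0 synonymous.
Position 3: GCT, GCC, GCA → 3 synonymous.
Total: 0 + 0 + 3 = 3.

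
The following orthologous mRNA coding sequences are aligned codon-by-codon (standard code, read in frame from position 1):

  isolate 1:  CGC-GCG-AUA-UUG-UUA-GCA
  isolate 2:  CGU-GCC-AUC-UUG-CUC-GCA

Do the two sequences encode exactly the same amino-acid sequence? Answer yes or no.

yes

Codon 1: CGC Arg / CGU Arg — synonymous.
Codon 2: GCG Ala / GCC Ala — synonymous.
Codon 3: AUA Ile / AUC Ile — synonymous.
Codon 4: UUG Leu / UUG Leu — identical.
Codon 5: UUA Leu / CUC Leu — synonymous.
Codon 6: GCA Ala / GCA Ala — identical.
Nonsynonymous differences: 0 → same protein.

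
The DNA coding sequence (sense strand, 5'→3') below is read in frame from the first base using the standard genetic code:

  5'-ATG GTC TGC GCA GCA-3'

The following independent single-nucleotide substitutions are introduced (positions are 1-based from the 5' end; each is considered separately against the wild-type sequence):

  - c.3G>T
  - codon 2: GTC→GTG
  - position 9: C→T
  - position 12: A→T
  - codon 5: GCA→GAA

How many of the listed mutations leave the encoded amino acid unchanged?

3

Codon 1: ATG (Met) → ATT (Ile) — missense.
Codon 2: GTC (Val) → GTG (Val) — synonymous.
Codon 3: TGC (Cys) → TGT (Cys) — synonymous.
Codon 4: GCA (Ala) → GCT (Ala) — synonymous.
Codon 5: GCA (Ala) → GAA (Glu) — missense.
Synonymous: 3 of 5.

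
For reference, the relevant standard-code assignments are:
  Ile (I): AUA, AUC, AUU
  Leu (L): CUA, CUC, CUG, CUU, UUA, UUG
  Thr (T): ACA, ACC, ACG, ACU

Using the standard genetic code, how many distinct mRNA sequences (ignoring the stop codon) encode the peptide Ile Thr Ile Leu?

216

Ile: 3 codons.
Thr: 4 codons.
Ile: 3 codons.
Leu: 6 codons.
3 × 4 × 3 × 6 = 216.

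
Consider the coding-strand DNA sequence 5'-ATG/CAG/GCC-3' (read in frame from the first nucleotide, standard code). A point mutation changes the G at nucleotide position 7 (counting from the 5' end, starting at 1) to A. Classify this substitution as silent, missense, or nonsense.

Position 7 falls in codon 3: GCC → Ala.
After the substitution the codon is ACC → Thr.
Ala ≠ Thr, so this is a missense mutation.

missense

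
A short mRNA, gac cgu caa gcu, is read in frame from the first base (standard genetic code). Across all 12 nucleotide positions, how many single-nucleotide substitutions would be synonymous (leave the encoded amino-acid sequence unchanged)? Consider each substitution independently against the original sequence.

Codon 1 (GAC, Asp): 1 synonymous substitution.
Codon 2 (CGU, Arg): 3 synonymous substitutions.
Codon 3 (CAA, Gln): 1 synonymous substitution.
Codon 4 (GCU, Ala): 3 synonymous substitutions.
Total: 1 + 3 + 1 + 3 = 8.

8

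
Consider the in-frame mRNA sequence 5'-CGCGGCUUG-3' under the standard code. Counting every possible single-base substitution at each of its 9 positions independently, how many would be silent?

8

Codon 1 (CGC, Arg): 3 synonymous substitutions.
Codon 2 (GGC, Gly): 3 synonymous substitutions.
Codon 3 (UUG, Leu): 2 synonymous substitutions.
Total: 3 + 3 + 2 = 8.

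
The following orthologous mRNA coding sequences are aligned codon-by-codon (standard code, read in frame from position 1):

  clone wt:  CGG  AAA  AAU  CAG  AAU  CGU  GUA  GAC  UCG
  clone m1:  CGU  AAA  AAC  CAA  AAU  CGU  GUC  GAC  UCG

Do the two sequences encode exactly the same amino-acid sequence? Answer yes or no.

yes

Codon 1: CGG Arg / CGU Arg — synonymous.
Codon 2: AAA Lys / AAA Lys — identical.
Codon 3: AAU Asn / AAC Asn — synonymous.
Codon 4: CAG Gln / CAA Gln — synonymous.
Codon 5: AAU Asn / AAU Asn — identical.
Codon 6: CGU Arg / CGU Arg — identical.
Codon 7: GUA Val / GUC Val — synonymous.
Codon 8: GAC Asp / GAC Asp — identical.
Codon 9: UCG Ser / UCG Ser — identical.
Nonsynonymous differences: 0 → same protein.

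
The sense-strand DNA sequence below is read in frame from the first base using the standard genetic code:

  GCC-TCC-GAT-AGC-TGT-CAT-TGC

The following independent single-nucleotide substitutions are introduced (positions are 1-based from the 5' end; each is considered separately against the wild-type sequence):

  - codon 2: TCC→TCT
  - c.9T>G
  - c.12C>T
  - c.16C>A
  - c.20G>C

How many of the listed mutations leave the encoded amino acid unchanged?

Codon 2: TCC (Ser) → TCT (Ser) — synonymous.
Codon 3: GAT (Asp) → GAG (Glu) — missense.
Codon 4: AGC (Ser) → AGT (Ser) — synonymous.
Codon 6: CAT (His) → AAT (Asn) — missense.
Codon 7: TGC (Cys) → TCC (Ser) — missense.
Synonymous: 2 of 5.

2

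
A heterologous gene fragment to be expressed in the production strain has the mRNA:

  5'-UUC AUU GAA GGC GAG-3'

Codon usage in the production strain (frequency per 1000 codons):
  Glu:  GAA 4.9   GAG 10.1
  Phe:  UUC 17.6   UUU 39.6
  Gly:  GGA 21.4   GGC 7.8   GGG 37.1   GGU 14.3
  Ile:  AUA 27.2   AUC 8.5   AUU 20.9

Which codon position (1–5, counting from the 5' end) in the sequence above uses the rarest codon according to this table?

Codon 1 UUC (Phe): 17.6 per 1000.
Codon 2 AUU (Ile): 20.9 per 1000.
Codon 3 GAA (Glu): 4.9 per 1000.
Codon 4 GGC (Gly): 7.8 per 1000.
Codon 5 GAG (Glu): 10.1 per 1000.
Lowest frequency is 4.9 at codon 3.

3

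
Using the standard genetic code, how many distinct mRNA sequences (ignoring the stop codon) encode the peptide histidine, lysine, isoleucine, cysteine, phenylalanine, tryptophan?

48

His: 2 codons.
Lys: 2 codons.
Ile: 3 codons.
Cys: 2 codons.
Phe: 2 codons.
Trp: 1 codon.
2 × 2 × 3 × 2 × 2 × 1 = 48.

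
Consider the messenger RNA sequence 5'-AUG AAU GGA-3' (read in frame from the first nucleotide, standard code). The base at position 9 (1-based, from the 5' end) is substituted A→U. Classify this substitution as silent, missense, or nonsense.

Position 9 falls in codon 3: GGA → Gly.
After the substitution the codon is GGU → Gly.
Both encode Gly, so the change is synonymous.

silent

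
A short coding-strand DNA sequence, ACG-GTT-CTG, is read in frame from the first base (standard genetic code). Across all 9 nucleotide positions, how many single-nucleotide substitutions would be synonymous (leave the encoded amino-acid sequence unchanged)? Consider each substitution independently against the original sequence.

10

Codon 1 (ACG, Thr): 3 synonymous substitutions.
Codon 2 (GTT, Val): 3 synonymous substitutions.
Codon 3 (CTG, Leu): 4 synonymous substitutions.
Total: 3 + 3 + 4 = 10.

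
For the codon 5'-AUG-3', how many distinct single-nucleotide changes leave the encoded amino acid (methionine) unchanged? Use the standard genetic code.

Position 1: none → 0 synonymous.
Position 2: none → 0 synonymous.
Position 3: none → 0 synonymous.
Total: 0 + 0 + 0 = 0.

0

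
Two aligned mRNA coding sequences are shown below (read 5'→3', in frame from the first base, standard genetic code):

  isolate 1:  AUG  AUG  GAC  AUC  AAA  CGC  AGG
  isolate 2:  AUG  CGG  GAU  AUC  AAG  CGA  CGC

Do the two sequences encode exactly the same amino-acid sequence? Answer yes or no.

no

Codon 1: AUG Met / AUG Met — identical.
Codon 2: AUG Met / CGG Arg — nonsynonymous.
Codon 3: GAC Asp / GAU Asp — synonymous.
Codon 4: AUC Ile / AUC Ile — identical.
Codon 5: AAA Lys / AAG Lys — synonymous.
Codon 6: CGC Arg / CGA Arg — synonymous.
Codon 7: AGG Arg / CGC Arg — synonymous.
Nonsynonymous differences: 1 → different protein.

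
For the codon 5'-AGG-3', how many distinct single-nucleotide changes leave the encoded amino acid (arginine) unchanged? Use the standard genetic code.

Position 1: CGG → 1 synonymous.
Position 2: none → 0 synonymous.
Position 3: AGA → 1 synonymous.
Total: 1 + 0 + 1 = 2.

2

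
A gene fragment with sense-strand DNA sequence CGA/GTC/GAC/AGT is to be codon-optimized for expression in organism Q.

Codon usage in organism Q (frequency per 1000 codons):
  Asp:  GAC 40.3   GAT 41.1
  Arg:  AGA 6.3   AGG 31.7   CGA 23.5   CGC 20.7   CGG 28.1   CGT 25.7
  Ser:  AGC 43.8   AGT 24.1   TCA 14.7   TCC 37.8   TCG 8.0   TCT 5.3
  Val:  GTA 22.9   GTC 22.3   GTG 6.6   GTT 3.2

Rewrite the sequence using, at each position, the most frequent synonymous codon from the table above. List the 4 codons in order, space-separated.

AGG GTA GAT AGC

Codon 1 (Arg): best is AGG at 31.7.
Codon 2 (Val): best is GTA at 22.9.
Codon 3 (Asp): best is GAT at 41.1.
Codon 4 (Ser): best is AGC at 43.8.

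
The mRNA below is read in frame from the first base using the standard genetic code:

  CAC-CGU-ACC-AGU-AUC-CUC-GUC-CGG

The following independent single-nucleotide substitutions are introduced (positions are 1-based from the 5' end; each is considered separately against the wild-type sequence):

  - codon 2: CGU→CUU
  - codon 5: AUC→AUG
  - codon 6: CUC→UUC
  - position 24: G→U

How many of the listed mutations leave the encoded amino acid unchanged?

Codon 2: CGU (Arg) → CUU (Leu) — missense.
Codon 5: AUC (Ile) → AUG (Met) — missense.
Codon 6: CUC (Leu) → UUC (Phe) — missense.
Codon 8: CGG (Arg) → CGU (Arg) — synonymous.
Synonymous: 1 of 4.

1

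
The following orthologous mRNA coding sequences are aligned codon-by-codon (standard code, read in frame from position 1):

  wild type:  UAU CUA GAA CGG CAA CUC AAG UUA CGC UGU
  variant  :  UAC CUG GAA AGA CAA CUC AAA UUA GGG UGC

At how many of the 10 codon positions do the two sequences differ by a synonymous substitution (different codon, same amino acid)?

Codon 1: UAU Tyr / UAC Tyr — synonymous.
Codon 2: CUA Leu / CUG Leu — synonymous.
Codon 3: GAA Glu / GAA Glu — identical.
Codon 4: CGG Arg / AGA Arg — synonymous.
Codon 5: CAA Gln / CAA Gln — identical.
Codon 6: CUC Leu / CUC Leu — identical.
Codon 7: AAG Lys / AAA Lys — synonymous.
Codon 8: UUA Leu / UUA Leu — identical.
Codon 9: CGC Arg / GGG Gly — nonsynonymous.
Codon 10: UGU Cys / UGC Cys — synonymous.
Synonymous differences: 5.

5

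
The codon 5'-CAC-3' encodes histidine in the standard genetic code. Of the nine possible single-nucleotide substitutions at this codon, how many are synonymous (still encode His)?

1

Position 1: none → 0 synonymous.
Position 2: none → 0 synonymous.
Position 3: CAU → 1 synonymous.
Total: 0 + 0 + 1 = 1.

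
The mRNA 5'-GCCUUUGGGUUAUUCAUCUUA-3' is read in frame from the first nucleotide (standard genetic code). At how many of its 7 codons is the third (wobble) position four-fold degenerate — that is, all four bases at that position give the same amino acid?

2

Codon 1 GCC (Ala): third position 4-fold.
Codon 2 UUU (Phe): third position 2-fold.
Codon 3 GGG (Gly): third position 4-fold.
Codon 4 UUA (Leu): third position 2-fold.
Codon 5 UUC (Phe): third position 2-fold.
Codon 6 AUC (Ile): third position 3-fold.
Codon 7 UUA (Leu): third position 2-fold.
Four-fold degenerate third positions: 2.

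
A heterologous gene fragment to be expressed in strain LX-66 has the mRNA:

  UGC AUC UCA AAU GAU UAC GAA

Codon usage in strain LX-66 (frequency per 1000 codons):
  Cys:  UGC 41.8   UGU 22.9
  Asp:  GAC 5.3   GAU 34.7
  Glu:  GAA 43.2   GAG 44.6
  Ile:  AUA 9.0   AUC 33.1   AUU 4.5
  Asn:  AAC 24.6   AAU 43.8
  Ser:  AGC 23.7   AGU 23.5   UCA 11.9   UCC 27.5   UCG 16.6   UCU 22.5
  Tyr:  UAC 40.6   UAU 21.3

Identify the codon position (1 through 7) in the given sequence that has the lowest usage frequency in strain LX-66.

Codon 1 UGC (Cys): 41.8 per 1000.
Codon 2 AUC (Ile): 33.1 per 1000.
Codon 3 UCA (Ser): 11.9 per 1000.
Codon 4 AAU (Asn): 43.8 per 1000.
Codon 5 GAU (Asp): 34.7 per 1000.
Codon 6 UAC (Tyr): 40.6 per 1000.
Codon 7 GAA (Glu): 43.2 per 1000.
Lowest frequency is 11.9 at codon 3.

3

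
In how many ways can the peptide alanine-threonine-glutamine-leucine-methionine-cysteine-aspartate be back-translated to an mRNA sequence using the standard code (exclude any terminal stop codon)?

Ala: 4 codons.
Thr: 4 codons.
Gln: 2 codons.
Leu: 6 codons.
Met: 1 codon.
Cys: 2 codons.
Asp: 2 codons.
4 × 4 × 2 × 6 × 1 × 2 × 2 = 768.

768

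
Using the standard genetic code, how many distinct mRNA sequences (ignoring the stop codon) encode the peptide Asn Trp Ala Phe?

Asn: 2 codons.
Trp: 1 codon.
Ala: 4 codons.
Phe: 2 codons.
2 × 1 × 4 × 2 = 16.

16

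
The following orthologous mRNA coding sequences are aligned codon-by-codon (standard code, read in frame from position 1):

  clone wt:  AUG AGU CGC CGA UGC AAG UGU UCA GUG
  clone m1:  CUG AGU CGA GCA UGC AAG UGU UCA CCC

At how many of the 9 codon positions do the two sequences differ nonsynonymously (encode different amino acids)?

Codon 1: AUG Met / CUG Leu — nonsynonymous.
Codon 2: AGU Ser / AGU Ser — identical.
Codon 3: CGC Arg / CGA Arg — synonymous.
Codon 4: CGA Arg / GCA Ala — nonsynonymous.
Codon 5: UGC Cys / UGC Cys — identical.
Codon 6: AAG Lys / AAG Lys — identical.
Codon 7: UGU Cys / UGU Cys — identical.
Codon 8: UCA Ser / UCA Ser — identical.
Codon 9: GUG Val / CCC Pro — nonsynonymous.
Nonsynonymous differences: 3.

3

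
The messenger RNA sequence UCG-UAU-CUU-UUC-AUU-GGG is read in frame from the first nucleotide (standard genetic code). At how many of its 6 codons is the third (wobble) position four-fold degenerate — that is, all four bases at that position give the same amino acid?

Codon 1 UCG (Ser): third position 4-fold.
Codon 2 UAU (Tyr): third position 2-fold.
Codon 3 CUU (Leu): third position 4-fold.
Codon 4 UUC (Phe): third position 2-fold.
Codon 5 AUU (Ile): third position 3-fold.
Codon 6 GGG (Gly): third position 4-fold.
Four-fold degenerate third positions: 3.

3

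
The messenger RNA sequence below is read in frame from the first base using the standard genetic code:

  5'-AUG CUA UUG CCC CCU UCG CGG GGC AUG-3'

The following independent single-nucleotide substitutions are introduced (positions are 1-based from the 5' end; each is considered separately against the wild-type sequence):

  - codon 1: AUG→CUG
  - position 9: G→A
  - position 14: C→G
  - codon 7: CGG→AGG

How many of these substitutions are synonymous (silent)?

2

Codon 1: AUG (Met) → CUG (Leu) — missense.
Codon 3: UUG (Leu) → UUA (Leu) — synonymous.
Codon 5: CCU (Pro) → CGU (Arg) — missense.
Codon 7: CGG (Arg) → AGG (Arg) — synonymous.
Synonymous: 2 of 4.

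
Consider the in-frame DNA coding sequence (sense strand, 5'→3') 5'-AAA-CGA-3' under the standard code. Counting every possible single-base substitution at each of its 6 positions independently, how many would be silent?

5

Codon 1 (AAA, Lys): 1 synonymous substitution.
Codon 2 (CGA, Arg): 4 synonymous substitutions.
Total: 1 + 4 = 5.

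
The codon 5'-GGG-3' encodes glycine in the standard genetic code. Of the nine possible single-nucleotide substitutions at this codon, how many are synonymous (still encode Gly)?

3

Position 1: none → 0 synonymous.
Position 2: none → 0 synonymous.
Position 3: GGT, GGC, GGA → 3 synonymous.
Total: 0 + 0 + 3 = 3.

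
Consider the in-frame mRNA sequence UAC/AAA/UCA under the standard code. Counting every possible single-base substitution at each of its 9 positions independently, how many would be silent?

Codon 1 (UAC, Tyr): 1 synonymous substitution.
Codon 2 (AAA, Lys): 1 synonymous substitution.
Codon 3 (UCA, Ser): 3 synonymous substitutions.
Total: 1 + 1 + 3 = 5.

5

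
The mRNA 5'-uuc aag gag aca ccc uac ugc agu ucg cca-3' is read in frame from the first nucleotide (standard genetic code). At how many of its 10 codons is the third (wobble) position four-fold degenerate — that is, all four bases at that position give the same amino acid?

Codon 1 UUC (Phe): third position 2-fold.
Codon 2 AAG (Lys): third position 2-fold.
Codon 3 GAG (Glu): third position 2-fold.
Codon 4 ACA (Thr): third position 4-fold.
Codon 5 CCC (Pro): third position 4-fold.
Codon 6 UAC (Tyr): third position 2-fold.
Codon 7 UGC (Cys): third position 2-fold.
Codon 8 AGU (Ser): third position 2-fold.
Codon 9 UCG (Ser): third position 4-fold.
Codon 10 CCA (Pro): third position 4-fold.
Four-fold degenerate third positions: 4.

4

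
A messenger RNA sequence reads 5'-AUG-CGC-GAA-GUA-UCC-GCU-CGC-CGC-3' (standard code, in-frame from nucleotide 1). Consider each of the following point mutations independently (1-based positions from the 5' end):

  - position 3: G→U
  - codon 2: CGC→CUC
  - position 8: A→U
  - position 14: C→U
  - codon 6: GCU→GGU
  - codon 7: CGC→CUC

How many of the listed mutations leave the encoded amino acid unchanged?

Codon 1: AUG (Met) → AUU (Ile) — missense.
Codon 2: CGC (Arg) → CUC (Leu) — missense.
Codon 3: GAA (Glu) → GUA (Val) — missense.
Codon 5: UCC (Ser) → UUC (Phe) — missense.
Codon 6: GCU (Ala) → GGU (Gly) — missense.
Codon 7: CGC (Arg) → CUC (Leu) — missense.
Synonymous: 0 of 6.

0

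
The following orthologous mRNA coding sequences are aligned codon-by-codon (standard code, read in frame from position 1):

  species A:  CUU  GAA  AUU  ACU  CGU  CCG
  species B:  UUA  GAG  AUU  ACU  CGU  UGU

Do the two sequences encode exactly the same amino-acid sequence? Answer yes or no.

Codon 1: CUU Leu / UUA Leu — synonymous.
Codon 2: GAA Glu / GAG Glu — synonymous.
Codon 3: AUU Ile / AUU Ile — identical.
Codon 4: ACU Thr / ACU Thr — identical.
Codon 5: CGU Arg / CGU Arg — identical.
Codon 6: CCG Pro / UGU Cys — nonsynonymous.
Nonsynonymous differences: 1 → different protein.

no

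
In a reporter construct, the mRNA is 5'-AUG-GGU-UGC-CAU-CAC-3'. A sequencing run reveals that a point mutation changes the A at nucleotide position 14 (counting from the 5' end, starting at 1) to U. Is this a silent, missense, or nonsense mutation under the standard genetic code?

Position 14 falls in codon 5: CAC → His.
After the substitution the codon is CUC → Leu.
His ≠ Leu, so this is a missense mutation.

missense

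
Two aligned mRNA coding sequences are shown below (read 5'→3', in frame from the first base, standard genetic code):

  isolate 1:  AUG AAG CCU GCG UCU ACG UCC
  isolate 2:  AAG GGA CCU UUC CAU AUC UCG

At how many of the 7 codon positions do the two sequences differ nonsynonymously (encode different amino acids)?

5

Codon 1: AUG Met / AAG Lys — nonsynonymous.
Codon 2: AAG Lys / GGA Gly — nonsynonymous.
Codon 3: CCU Pro / CCU Pro — identical.
Codon 4: GCG Ala / UUC Phe — nonsynonymous.
Codon 5: UCU Ser / CAU His — nonsynonymous.
Codon 6: ACG Thr / AUC Ile — nonsynonymous.
Codon 7: UCC Ser / UCG Ser — synonymous.
Nonsynonymous differences: 5.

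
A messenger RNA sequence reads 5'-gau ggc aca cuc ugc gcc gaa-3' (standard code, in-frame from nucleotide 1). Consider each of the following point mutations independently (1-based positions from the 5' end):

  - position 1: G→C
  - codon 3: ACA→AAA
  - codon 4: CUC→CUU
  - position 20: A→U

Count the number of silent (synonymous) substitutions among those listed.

1

Codon 1: GAU (Asp) → CAU (His) — missense.
Codon 3: ACA (Thr) → AAA (Lys) — missense.
Codon 4: CUC (Leu) → CUU (Leu) — synonymous.
Codon 7: GAA (Glu) → GUA (Val) — missense.
Synonymous: 1 of 4.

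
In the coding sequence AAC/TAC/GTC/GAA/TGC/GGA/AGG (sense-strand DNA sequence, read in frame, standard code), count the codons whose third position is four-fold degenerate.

2

Codon 1 AAC (Asn): third position 2-fold.
Codon 2 TAC (Tyr): third position 2-fold.
Codon 3 GTC (Val): third position 4-fold.
Codon 4 GAA (Glu): third position 2-fold.
Codon 5 TGC (Cys): third position 2-fold.
Codon 6 GGA (Gly): third position 4-fold.
Codon 7 AGG (Arg): third position 2-fold.
Four-fold degenerate third positions: 2.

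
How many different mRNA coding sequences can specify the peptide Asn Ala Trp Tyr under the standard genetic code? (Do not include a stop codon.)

16

Asn: 2 codons.
Ala: 4 codons.
Trp: 1 codon.
Tyr: 2 codons.
2 × 4 × 1 × 2 = 16.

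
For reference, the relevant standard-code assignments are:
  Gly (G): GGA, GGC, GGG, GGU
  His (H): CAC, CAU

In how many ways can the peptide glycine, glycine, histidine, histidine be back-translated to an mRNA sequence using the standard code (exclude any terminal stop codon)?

64

Gly: 4 codons.
Gly: 4 codons.
His: 2 codons.
His: 2 codons.
4 × 4 × 2 × 2 = 64.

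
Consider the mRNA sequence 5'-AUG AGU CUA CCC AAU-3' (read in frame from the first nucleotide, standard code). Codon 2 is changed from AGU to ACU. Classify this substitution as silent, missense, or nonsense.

Position 5 falls in codon 2: AGU → Ser.
After the substitution the codon is ACU → Thr.
Ser ≠ Thr, so this is a missense mutation.

missense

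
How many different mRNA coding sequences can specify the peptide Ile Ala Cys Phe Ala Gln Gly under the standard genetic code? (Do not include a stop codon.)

Ile: 3 codons.
Ala: 4 codons.
Cys: 2 codons.
Phe: 2 codons.
Ala: 4 codons.
Gln: 2 codons.
Gly: 4 codons.
3 × 4 × 2 × 2 × 4 × 2 × 4 = 1536.

1536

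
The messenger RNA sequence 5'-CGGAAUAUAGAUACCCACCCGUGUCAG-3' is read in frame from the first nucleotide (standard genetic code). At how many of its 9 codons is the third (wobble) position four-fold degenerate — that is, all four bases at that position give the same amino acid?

Codon 1 CGG (Arg): third position 4-fold.
Codon 2 AAU (Asn): third position 2-fold.
Codon 3 AUA (Ile): third position 3-fold.
Codon 4 GAU (Asp): third position 2-fold.
Codon 5 ACC (Thr): third position 4-fold.
Codon 6 CAC (His): third position 2-fold.
Codon 7 CCG (Pro): third position 4-fold.
Codon 8 UGU (Cys): third position 2-fold.
Codon 9 CAG (Gln): third position 2-fold.
Four-fold degenerate third positions: 3.

3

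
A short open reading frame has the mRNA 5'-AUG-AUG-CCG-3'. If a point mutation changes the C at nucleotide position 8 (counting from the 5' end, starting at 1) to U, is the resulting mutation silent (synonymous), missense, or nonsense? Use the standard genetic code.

missense

Position 8 falls in codon 3: CCG → Pro.
After the substitution the codon is CUG → Leu.
Pro ≠ Leu, so this is a missense mutation.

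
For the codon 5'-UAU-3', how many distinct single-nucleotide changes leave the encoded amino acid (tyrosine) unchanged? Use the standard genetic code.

Position 1: none → 0 synonymous.
Position 2: none → 0 synonymous.
Position 3: UAC → 1 synonymous.
Total: 0 + 0 + 1 = 1.

1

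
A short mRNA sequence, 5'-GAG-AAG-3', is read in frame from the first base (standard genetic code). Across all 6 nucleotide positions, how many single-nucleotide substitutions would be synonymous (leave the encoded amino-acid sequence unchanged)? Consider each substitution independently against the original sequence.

2

Codon 1 (GAG, Glu): 1 synonymous substitution.
Codon 2 (AAG, Lys): 1 synonymous substitution.
Total: 1 + 1 = 2.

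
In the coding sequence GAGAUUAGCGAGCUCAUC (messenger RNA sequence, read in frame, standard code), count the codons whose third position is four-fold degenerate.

1

Codon 1 GAG (Glu): third position 2-fold.
Codon 2 AUU (Ile): third position 3-fold.
Codon 3 AGC (Ser): third position 2-fold.
Codon 4 GAG (Glu): third position 2-fold.
Codon 5 CUC (Leu): third position 4-fold.
Codon 6 AUC (Ile): third position 3-fold.
Four-fold degenerate third positions: 1.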